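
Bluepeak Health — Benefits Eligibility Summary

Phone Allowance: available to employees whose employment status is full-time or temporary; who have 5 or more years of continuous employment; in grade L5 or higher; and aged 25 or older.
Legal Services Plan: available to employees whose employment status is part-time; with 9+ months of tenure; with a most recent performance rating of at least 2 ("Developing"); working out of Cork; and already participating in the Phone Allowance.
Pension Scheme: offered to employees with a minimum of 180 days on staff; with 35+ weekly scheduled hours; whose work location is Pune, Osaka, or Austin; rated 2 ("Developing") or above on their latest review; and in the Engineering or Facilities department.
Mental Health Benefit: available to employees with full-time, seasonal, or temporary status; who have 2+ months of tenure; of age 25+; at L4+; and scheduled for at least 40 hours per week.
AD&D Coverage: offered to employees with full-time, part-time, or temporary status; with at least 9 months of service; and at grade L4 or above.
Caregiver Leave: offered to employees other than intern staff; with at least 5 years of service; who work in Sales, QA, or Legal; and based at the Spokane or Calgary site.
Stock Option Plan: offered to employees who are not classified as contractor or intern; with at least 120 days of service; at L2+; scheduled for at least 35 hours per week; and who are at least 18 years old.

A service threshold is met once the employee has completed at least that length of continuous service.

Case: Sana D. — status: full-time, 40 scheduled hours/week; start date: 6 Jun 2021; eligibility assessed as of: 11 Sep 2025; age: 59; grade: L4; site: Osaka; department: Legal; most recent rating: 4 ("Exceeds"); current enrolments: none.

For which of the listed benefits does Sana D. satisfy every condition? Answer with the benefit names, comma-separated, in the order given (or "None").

Mental Health Benefit, AD&D Coverage, Stock Option Plan

Service from 6 Jun 2021 to 11 Sep 2025: 1558 days.
Phone Allowance — status full-time ✓; service 1558 days < 5 years (≈1825 days) ✗ → not eligible.
Legal Services Plan — status full-time ✗ (requires part-time) → not eligible.
Pension Scheme — service 1558 days ≥ 180 days ✓; 40 hrs/wk ≥ 35 ✓; site Osaka ✓; rating 4 ≥ 2 ✓; dept Legal ✗ → not eligible.
Mental Health Benefit — status full-time ✓; service 1558 days ≥ 2 months (≈60 days) ✓; age 59 ≥ 25 ✓; grade L4 ≥ L4 ✓; 40 hrs/wk ≥ 40 ✓ → eligible.
AD&D Coverage — status full-time ✓; service 1558 days ≥ 9 months (≈270 days) ✓; grade L4 ≥ L4 ✓ → eligible.
Caregiver Leave — status full-time ✓ (not excluded); service 1558 days < 5 years (≈1825 days) ✗ → not eligible.
Stock Option Plan — status full-time ✓ (not excluded); service 1558 days ≥ 120 days ✓; grade L4 ≥ L2 ✓; 40 hrs/wk ≥ 35 ✓; age 59 ≥ 18 ✓ → eligible.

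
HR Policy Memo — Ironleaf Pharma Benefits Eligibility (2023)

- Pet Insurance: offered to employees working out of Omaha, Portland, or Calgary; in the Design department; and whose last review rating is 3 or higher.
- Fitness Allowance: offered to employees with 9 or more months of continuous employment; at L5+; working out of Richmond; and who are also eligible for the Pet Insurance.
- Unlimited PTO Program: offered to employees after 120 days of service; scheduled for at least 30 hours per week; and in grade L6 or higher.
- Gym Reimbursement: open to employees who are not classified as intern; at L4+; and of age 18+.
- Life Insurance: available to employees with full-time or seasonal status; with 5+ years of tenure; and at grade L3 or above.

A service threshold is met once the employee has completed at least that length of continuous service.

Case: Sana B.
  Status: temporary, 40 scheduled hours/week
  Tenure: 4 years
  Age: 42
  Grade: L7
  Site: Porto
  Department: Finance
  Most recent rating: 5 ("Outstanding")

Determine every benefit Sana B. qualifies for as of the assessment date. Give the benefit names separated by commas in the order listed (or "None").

Pet Insurance — site Porto ✗ (not Omaha, Portland, or Calgary) → not eligible.
Fitness Allowance — service 4 years ≥ 9 months (≈270 days) ✓; grade L7 ≥ L5 ✓; site Porto ✗ (not Richmond) → not eligible.
Unlimited PTO Program — service 4 years ≥ 120 days ✓; 40 hrs/wk ≥ 30 ✓; grade L7 ≥ L6 ✓ → eligible.
Gym Reimbursement — status temporary ✓ (not excluded); grade L7 ≥ L4 ✓; age 42 ≥ 18 ✓ → eligible.
Life Insurance — status temporary ✗ (requires full-time or seasonal) → not eligible.

Unlimited PTO Program, Gym Reimbursement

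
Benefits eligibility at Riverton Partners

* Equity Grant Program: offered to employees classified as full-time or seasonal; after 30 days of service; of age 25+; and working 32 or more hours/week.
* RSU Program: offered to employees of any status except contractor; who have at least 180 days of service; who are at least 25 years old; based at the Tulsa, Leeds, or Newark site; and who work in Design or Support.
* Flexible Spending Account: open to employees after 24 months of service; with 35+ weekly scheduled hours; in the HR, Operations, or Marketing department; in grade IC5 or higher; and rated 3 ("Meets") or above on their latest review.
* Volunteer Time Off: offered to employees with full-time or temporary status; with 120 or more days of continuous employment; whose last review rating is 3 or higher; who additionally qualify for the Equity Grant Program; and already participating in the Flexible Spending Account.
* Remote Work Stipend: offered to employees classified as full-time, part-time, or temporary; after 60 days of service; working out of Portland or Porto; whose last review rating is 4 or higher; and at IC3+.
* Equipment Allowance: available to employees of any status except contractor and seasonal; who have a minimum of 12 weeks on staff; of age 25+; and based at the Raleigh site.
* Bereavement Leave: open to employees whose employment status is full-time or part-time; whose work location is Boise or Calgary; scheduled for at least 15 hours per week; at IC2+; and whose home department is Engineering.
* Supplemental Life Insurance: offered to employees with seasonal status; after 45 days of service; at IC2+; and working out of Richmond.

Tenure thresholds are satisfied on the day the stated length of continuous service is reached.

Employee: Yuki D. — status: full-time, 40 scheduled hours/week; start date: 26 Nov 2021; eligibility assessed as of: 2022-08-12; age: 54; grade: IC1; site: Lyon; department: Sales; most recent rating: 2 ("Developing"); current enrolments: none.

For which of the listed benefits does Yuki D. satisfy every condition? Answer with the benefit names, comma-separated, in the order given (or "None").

Service from 26 Nov 2021 to 2022-08-12: 259 days.
Equity Grant Program — status full-time ✓; service 259 days ≥ 30 days ✓; age 54 ≥ 25 ✓; 40 hrs/wk ≥ 32 ✓ → eligible.
RSU Program — status full-time ✓ (not excluded); service 259 days ≥ 180 days ✓; age 54 ≥ 25 ✓; site Lyon ✗ (not Tulsa, Leeds, or Newark) → not eligible.
Flexible Spending Account — service 259 days < 24 months (≈720 days) ✗ → not eligible.
Volunteer Time Off — status full-time ✓; service 259 days ≥ 120 days ✓; rating 2 < 3 ✗ → not eligible.
Remote Work Stipend — status full-time ✓; service 259 days ≥ 60 days ✓; site Lyon ✗ (not Portland or Porto) → not eligible.
Equipment Allowance — status full-time ✓ (not excluded); service 259 days ≥ 12 weeks (≈84 days) ✓; age 54 ≥ 25 ✓; site Lyon ✗ (not Raleigh) → not eligible.
Bereavement Leave — status full-time ✓; site Lyon ✗ (not Boise or Calgary) → not eligible.
Supplemental Life Insurance — status full-time ✗ (requires seasonal) → not eligible.

Equity Grant Program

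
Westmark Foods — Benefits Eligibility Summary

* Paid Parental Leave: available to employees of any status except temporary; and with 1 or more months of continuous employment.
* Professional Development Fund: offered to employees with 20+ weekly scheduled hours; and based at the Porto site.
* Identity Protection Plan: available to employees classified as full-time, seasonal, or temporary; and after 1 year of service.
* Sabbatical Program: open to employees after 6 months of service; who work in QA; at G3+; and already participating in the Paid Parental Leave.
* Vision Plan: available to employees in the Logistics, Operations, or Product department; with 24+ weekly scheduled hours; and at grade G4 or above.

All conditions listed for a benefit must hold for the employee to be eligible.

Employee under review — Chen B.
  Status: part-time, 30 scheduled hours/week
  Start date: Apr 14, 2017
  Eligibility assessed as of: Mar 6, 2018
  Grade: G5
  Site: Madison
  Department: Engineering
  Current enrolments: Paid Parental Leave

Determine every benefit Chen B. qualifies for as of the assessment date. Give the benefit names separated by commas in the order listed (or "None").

Service from Apr 14, 2017 to Mar 6, 2018: 326 days.
Paid Parental Leave — status part-time ✓ (not excluded); service 326 days ≥ 1 month (≈30 days) ✓ → eligible.
Professional Development Fund — 30 hrs/wk ≥ 20 ✓; site Madison ✗ (not Porto) → not eligible.
Identity Protection Plan — status part-time ✗ (requires full-time, seasonal, or temporary) → not eligible.
Sabbatical Program — service 326 days ≥ 6 months (≈180 days) ✓; dept Engineering ✗ → not eligible.
Vision Plan — dept Engineering ✗ → not eligible.

Paid Parental Leave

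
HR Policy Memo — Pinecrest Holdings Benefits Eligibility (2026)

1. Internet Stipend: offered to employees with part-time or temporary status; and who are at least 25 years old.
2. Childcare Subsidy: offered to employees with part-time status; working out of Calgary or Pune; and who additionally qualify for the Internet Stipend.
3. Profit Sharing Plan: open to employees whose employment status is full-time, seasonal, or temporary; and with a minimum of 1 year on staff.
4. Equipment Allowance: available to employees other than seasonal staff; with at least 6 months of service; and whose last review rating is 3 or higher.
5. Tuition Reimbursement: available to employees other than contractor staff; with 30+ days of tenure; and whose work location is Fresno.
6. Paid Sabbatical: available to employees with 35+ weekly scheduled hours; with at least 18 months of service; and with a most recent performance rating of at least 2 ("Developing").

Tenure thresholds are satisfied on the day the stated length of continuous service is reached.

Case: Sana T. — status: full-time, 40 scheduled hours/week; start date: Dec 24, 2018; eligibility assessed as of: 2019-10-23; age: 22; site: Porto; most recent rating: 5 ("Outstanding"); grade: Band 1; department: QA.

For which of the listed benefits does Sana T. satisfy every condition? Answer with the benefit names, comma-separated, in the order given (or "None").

Service from Dec 24, 2018 to 2019-10-23: 303 days.
Internet Stipend — status full-time ✗ (requires part-time or temporary) → not eligible.
Childcare Subsidy — status full-time ✗ (requires part-time) → not eligible.
Profit Sharing Plan — status full-time ✓; service 303 days < 1 year (≈365 days) ✗ → not eligible.
Equipment Allowance — status full-time ✓ (not excluded); service 303 days ≥ 6 months (≈180 days) ✓; rating 5 ≥ 3 ✓ → eligible.
Tuition Reimbursement — status full-time ✓ (not excluded); service 303 days ≥ 30 days ✓; site Porto ✗ (not Fresno) → not eligible.
Paid Sabbatical — 40 hrs/wk ≥ 35 ✓; service 303 days < 18 months (≈540 days) ✗ → not eligible.

Equipment Allowance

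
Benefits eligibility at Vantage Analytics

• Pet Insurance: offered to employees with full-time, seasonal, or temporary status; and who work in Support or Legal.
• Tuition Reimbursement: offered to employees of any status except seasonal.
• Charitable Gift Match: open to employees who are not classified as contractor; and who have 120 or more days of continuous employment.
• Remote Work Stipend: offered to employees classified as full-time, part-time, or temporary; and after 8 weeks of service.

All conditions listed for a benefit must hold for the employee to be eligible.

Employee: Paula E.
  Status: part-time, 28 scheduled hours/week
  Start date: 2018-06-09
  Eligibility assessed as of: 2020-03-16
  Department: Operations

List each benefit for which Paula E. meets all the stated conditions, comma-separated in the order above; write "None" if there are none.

Tuition Reimbursement, Charitable Gift Match, Remote Work Stipend

Service from 2018-06-09 to 2020-03-16: 646 days.
Pet Insurance — status part-time ✗ (requires full-time, seasonal, or temporary) → not eligible.
Tuition Reimbursement — status part-time ✓ (not excluded) → eligible.
Charitable Gift Match — status part-time ✓ (not excluded); service 646 days ≥ 120 days ✓ → eligible.
Remote Work Stipend — status part-time ✓; service 646 days ≥ 8 weeks (≈56 days) ✓ → eligible.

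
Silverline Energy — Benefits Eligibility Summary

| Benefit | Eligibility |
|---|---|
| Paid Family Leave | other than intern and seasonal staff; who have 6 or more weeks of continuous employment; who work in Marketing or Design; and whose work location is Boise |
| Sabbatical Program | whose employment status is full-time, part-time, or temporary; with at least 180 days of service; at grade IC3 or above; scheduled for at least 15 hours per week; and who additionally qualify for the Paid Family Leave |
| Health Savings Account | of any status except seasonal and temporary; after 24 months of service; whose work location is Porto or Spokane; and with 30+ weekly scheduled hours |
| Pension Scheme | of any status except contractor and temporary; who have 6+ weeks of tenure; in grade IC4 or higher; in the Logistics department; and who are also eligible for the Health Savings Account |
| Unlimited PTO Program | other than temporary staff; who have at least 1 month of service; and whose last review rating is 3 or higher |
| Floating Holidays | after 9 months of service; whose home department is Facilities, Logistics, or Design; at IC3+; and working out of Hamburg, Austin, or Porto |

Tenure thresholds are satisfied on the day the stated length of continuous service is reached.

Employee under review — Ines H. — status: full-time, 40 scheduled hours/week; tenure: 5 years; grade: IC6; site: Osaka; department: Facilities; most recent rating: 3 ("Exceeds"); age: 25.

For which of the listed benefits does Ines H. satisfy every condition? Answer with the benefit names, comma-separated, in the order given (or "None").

Unlimited PTO Program

Paid Family Leave — status full-time ✓ (not excluded); service 5 years ≥ 6 weeks (≈42 days) ✓; dept Facilities ✗ → not eligible.
Sabbatical Program — status full-time ✓; service 5 years ≥ 180 days ✓; grade IC6 ≥ IC3 ✓; 40 hrs/wk ≥ 15 ✓; not eligible for Paid Family Leave ✗ → not eligible.
Health Savings Account — status full-time ✓ (not excluded); service 5 years ≥ 24 months (≈720 days) ✓; site Osaka ✗ (not Porto or Spokane) → not eligible.
Pension Scheme — status full-time ✓ (not excluded); service 5 years ≥ 6 weeks (≈42 days) ✓; grade IC6 ≥ IC4 ✓; dept Facilities ✗ → not eligible.
Unlimited PTO Program — status full-time ✓ (not excluded); service 5 years ≥ 1 month (≈30 days) ✓; rating 3 ≥ 3 ✓ → eligible.
Floating Holidays — service 5 years ≥ 9 months (≈270 days) ✓; dept Facilities ✓; grade IC6 ≥ IC3 ✓; site Osaka ✗ (not Hamburg, Austin, or Porto) → not eligible.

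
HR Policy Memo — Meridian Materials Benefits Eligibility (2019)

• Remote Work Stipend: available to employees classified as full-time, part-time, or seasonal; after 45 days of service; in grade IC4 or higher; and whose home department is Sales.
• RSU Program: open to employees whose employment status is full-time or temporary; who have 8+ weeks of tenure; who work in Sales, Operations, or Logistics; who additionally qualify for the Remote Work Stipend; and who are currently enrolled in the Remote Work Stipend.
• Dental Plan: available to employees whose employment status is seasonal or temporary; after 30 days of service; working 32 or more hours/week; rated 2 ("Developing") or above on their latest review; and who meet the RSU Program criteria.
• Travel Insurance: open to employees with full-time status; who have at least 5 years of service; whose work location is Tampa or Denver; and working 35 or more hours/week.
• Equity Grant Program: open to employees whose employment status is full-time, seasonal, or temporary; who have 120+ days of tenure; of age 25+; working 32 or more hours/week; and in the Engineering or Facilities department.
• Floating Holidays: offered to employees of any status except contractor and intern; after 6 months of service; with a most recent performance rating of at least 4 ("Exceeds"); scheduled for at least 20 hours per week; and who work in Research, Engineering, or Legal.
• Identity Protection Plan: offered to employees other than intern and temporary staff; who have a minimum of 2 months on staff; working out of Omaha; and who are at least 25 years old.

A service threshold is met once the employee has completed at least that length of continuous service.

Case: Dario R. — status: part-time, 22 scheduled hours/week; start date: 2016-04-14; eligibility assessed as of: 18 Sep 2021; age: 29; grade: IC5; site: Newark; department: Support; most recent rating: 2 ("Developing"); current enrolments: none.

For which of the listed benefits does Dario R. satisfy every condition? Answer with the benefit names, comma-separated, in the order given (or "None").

None

Service from 2016-04-14 to 18 Sep 2021: 1983 days.
Remote Work Stipend — status part-time ✓; service 1983 days ≥ 45 days ✓; grade IC5 ≥ IC4 ✓; dept Support ✗ → not eligible.
RSU Program — status part-time ✗ (requires full-time or temporary) → not eligible.
Dental Plan — status part-time ✗ (requires seasonal or temporary) → not eligible.
Travel Insurance — status part-time ✗ (requires full-time) → not eligible.
Equity Grant Program — status part-time ✗ (requires full-time, seasonal, or temporary) → not eligible.
Floating Holidays — status part-time ✓ (not excluded); service 1983 days ≥ 6 months (≈180 days) ✓; rating 2 < 4 ✗ → not eligible.
Identity Protection Plan — status part-time ✓ (not excluded); service 1983 days ≥ 2 months (≈60 days) ✓; site Newark ✗ (not Omaha) → not eligible.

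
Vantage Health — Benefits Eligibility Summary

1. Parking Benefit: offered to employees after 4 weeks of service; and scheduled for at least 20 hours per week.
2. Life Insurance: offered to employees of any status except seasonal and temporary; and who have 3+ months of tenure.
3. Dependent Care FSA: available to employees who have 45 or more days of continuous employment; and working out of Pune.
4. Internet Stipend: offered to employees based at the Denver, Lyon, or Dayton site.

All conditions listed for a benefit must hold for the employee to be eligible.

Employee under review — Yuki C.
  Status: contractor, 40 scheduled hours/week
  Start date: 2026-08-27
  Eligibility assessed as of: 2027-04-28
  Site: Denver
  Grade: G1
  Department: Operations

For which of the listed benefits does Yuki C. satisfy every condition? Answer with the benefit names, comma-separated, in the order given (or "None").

Parking Benefit, Life Insurance, Internet Stipend

Service from 2026-08-27 to 2027-04-28: 244 days.
Parking Benefit — service 244 days ≥ 4 weeks (≈28 days) ✓; 40 hrs/wk ≥ 20 ✓ → eligible.
Life Insurance — status contractor ✓ (not excluded); service 244 days ≥ 3 months (≈90 days) ✓ → eligible.
Dependent Care FSA — service 244 days ≥ 45 days ✓; site Denver ✗ (not Pune) → not eligible.
Internet Stipend — site Denver ✓ → eligible.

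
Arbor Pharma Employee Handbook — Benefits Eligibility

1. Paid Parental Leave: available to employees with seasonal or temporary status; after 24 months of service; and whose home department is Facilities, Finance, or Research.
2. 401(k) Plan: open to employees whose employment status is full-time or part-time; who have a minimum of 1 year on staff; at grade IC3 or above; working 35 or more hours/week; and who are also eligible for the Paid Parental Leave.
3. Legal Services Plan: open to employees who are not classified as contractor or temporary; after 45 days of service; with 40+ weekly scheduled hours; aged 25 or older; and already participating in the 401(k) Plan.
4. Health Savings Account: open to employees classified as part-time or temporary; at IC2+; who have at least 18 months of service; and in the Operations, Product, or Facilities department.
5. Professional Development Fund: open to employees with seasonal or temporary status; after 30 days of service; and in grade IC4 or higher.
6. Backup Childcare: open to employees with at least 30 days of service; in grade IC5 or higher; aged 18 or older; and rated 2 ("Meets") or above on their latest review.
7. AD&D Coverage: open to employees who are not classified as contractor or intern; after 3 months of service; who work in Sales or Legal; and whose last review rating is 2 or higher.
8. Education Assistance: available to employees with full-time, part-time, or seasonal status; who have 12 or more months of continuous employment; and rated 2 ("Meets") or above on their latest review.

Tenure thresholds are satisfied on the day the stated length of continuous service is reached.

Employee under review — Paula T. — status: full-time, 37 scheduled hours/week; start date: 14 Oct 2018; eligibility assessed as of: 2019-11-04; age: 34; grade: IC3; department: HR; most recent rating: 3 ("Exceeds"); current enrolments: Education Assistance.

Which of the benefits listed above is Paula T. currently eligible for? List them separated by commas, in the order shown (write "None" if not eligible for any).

Education Assistance

Service from 14 Oct 2018 to 2019-11-04: 386 days.
Paid Parental Leave — status full-time ✗ (requires seasonal or temporary) → not eligible.
401(k) Plan — status full-time ✓; service 386 days ≥ 1 year (≈365 days) ✓; grade IC3 ≥ IC3 ✓; 37 hrs/wk ≥ 35 ✓; not eligible for Paid Parental Leave ✗ → not eligible.
Legal Services Plan — status full-time ✓ (not excluded); service 386 days ≥ 45 days ✓; 37 hrs/wk < 40 ✗ → not eligible.
Health Savings Account — status full-time ✗ (requires part-time or temporary) → not eligible.
Professional Development Fund — status full-time ✗ (requires seasonal or temporary) → not eligible.
Backup Childcare — service 386 days ≥ 30 days ✓; grade IC3 < IC5 ✗ → not eligible.
AD&D Coverage — status full-time ✓ (not excluded); service 386 days ≥ 3 months (≈90 days) ✓; dept HR ✗ → not eligible.
Education Assistance — status full-time ✓; service 386 days ≥ 12 months (≈360 days) ✓; rating 3 ≥ 2 ✓ → eligible.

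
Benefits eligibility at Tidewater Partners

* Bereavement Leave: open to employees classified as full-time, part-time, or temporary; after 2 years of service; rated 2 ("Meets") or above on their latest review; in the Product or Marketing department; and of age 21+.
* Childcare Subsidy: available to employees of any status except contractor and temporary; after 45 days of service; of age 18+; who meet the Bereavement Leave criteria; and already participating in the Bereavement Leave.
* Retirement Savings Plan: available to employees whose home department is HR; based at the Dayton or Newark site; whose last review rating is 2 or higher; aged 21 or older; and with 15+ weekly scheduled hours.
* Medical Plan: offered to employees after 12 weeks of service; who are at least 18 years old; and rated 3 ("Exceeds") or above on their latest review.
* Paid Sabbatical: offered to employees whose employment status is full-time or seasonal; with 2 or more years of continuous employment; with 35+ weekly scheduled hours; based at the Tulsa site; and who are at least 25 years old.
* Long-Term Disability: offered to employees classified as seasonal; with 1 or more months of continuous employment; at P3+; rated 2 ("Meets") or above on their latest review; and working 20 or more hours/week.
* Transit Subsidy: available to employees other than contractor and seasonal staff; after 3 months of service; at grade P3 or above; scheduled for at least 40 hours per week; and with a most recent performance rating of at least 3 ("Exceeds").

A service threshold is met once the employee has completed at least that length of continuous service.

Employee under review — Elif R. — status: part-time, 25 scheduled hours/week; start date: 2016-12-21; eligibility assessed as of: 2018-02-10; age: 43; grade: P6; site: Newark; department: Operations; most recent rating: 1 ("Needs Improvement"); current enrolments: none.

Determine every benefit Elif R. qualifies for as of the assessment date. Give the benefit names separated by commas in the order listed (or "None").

Service from 2016-12-21 to 2018-02-10: 416 days.
Bereavement Leave — status part-time ✓; service 416 days < 2 years (≈730 days) ✗ → not eligible.
Childcare Subsidy — status part-time ✓ (not excluded); service 416 days ≥ 45 days ✓; age 43 ≥ 18 ✓; not eligible for Bereavement Leave ✗ → not eligible.
Retirement Savings Plan — dept Operations ✗ → not eligible.
Medical Plan — service 416 days ≥ 12 weeks (≈84 days) ✓; age 43 ≥ 18 ✓; rating 1 < 3 ✗ → not eligible.
Paid Sabbatical — status part-time ✗ (requires full-time or seasonal) → not eligible.
Long-Term Disability — status part-time ✗ (requires seasonal) → not eligible.
Transit Subsidy — status part-time ✓ (not excluded); service 416 days ≥ 3 months (≈90 days) ✓; grade P6 ≥ P3 ✓; 25 hrs/wk < 40 ✗ → not eligible.

None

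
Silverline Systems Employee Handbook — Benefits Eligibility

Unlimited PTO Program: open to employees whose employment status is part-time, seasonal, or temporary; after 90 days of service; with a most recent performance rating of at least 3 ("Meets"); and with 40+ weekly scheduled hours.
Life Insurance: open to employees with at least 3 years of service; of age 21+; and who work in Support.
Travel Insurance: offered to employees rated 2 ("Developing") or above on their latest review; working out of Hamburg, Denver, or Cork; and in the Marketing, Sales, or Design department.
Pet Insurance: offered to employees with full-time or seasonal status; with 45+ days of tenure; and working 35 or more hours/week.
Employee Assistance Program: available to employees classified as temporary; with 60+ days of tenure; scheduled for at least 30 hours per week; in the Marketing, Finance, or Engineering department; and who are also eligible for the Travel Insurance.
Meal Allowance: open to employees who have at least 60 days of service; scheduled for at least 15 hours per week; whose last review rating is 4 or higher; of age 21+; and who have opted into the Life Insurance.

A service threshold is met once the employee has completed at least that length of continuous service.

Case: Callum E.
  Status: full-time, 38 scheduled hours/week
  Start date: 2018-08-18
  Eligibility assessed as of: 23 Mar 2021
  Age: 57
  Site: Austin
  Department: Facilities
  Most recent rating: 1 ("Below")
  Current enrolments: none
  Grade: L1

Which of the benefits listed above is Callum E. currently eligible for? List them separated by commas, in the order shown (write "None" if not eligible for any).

Pet Insurance

Service from 2018-08-18 to 23 Mar 2021: 948 days.
Unlimited PTO Program — status full-time ✗ (requires part-time, seasonal, or temporary) → not eligible.
Life Insurance — service 948 days < 3 years (≈1095 days) ✗ → not eligible.
Travel Insurance — rating 1 < 2 ✗ → not eligible.
Pet Insurance — status full-time ✓; service 948 days ≥ 45 days ✓; 38 hrs/wk ≥ 35 ✓ → eligible.
Employee Assistance Program — status full-time ✗ (requires temporary) → not eligible.
Meal Allowance — service 948 days ≥ 60 days ✓; 38 hrs/wk ≥ 15 ✓; rating 1 < 4 ✗ → not eligible.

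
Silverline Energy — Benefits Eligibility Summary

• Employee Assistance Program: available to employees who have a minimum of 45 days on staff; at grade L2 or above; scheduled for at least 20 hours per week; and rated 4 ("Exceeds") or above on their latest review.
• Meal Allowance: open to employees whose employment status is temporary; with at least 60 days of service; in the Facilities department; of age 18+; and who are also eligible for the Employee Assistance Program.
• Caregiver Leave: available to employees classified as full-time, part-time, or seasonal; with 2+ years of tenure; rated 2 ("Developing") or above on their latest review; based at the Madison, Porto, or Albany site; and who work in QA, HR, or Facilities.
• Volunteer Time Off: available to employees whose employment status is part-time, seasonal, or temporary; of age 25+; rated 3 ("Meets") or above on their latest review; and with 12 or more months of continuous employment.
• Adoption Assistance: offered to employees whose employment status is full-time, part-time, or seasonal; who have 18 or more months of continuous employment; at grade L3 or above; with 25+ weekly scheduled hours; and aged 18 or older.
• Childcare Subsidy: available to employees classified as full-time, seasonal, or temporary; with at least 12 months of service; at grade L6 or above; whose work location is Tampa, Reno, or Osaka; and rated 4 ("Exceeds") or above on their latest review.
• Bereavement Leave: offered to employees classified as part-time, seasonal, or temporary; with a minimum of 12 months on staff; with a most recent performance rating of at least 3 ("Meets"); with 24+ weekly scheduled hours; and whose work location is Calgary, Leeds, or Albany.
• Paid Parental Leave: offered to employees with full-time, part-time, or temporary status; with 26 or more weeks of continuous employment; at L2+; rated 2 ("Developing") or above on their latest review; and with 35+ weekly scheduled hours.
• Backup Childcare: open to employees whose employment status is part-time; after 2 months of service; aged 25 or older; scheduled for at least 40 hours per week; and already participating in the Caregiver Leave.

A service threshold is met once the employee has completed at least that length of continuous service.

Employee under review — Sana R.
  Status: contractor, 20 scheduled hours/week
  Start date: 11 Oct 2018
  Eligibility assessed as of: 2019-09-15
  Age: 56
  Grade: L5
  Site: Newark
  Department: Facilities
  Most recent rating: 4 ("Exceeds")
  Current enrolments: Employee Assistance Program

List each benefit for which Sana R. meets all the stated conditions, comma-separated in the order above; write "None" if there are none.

Employee Assistance Program

Service from 11 Oct 2018 to 2019-09-15: 339 days.
Employee Assistance Program — service 339 days ≥ 45 days ✓; grade L5 ≥ L2 ✓; 20 hrs/wk ≥ 20 ✓; rating 4 ≥ 4 ✓ → eligible.
Meal Allowance — status contractor ✗ (requires temporary) → not eligible.
Caregiver Leave — status contractor ✗ (requires full-time, part-time, or seasonal) → not eligible.
Volunteer Time Off — status contractor ✗ (requires part-time, seasonal, or temporary) → not eligible.
Adoption Assistance — status contractor ✗ (requires full-time, part-time, or seasonal) → not eligible.
Childcare Subsidy — status contractor ✗ (requires full-time, seasonal, or temporary) → not eligible.
Bereavement Leave — status contractor ✗ (requires part-time, seasonal, or temporary) → not eligible.
Paid Parental Leave — status contractor ✗ (requires full-time, part-time, or temporary) → not eligible.
Backup Childcare — status contractor ✗ (requires part-time) → not eligible.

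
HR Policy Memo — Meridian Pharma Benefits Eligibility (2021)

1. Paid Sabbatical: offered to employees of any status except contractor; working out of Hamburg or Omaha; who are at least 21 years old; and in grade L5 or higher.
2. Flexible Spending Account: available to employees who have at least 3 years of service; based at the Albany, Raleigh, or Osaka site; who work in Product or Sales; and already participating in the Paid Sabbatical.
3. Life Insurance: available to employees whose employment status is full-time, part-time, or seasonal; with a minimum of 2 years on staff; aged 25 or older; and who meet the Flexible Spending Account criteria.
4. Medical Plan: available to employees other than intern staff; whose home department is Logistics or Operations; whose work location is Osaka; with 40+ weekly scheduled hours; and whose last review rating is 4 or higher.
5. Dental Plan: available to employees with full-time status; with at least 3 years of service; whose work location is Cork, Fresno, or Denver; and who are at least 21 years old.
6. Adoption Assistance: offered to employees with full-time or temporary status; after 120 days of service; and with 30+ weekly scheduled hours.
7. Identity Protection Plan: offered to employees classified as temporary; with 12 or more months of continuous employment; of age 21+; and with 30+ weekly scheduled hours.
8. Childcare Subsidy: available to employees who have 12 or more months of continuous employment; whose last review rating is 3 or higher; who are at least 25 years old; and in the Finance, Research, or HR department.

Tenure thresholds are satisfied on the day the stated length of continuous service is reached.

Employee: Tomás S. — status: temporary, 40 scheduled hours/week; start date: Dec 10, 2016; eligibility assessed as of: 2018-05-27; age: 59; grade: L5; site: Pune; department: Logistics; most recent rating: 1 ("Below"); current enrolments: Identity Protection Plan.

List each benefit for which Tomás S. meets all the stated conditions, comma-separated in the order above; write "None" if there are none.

Adoption Assistance, Identity Protection Plan

Service from Dec 10, 2016 to 2018-05-27: 533 days.
Paid Sabbatical — status temporary ✓ (not excluded); site Pune ✗ (not Hamburg or Omaha) → not eligible.
Flexible Spending Account — service 533 days < 3 years (≈1095 days) ✗ → not eligible.
Life Insurance — status temporary ✗ (requires full-time, part-time, or seasonal) → not eligible.
Medical Plan — status temporary ✓ (not excluded); dept Logistics ✓; site Pune ✗ (not Osaka) → not eligible.
Dental Plan — status temporary ✗ (requires full-time) → not eligible.
Adoption Assistance — status temporary ✓; service 533 days ≥ 120 days ✓; 40 hrs/wk ≥ 30 ✓ → eligible.
Identity Protection Plan — status temporary ✓; service 533 days ≥ 12 months (≈360 days) ✓; age 59 ≥ 21 ✓; 40 hrs/wk ≥ 30 ✓ → eligible.
Childcare Subsidy — service 533 days ≥ 12 months (≈360 days) ✓; rating 1 < 3 ✗ → not eligible.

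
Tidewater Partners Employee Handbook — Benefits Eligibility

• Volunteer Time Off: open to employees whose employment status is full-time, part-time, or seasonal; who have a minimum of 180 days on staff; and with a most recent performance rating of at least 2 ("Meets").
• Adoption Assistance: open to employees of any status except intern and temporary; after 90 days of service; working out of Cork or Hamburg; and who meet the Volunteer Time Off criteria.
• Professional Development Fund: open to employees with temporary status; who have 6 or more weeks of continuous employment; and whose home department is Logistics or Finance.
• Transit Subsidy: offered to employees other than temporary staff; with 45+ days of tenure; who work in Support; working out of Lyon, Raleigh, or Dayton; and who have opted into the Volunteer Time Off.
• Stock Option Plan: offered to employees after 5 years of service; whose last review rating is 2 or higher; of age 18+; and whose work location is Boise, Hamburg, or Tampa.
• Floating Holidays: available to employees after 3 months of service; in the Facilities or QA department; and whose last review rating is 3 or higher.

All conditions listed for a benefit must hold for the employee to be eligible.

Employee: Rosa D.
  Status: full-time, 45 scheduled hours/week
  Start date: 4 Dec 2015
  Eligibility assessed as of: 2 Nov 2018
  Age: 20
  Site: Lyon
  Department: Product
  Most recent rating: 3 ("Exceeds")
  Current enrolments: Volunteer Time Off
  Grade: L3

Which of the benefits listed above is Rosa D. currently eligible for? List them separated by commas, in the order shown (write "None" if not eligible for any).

Service from 4 Dec 2015 to 2 Nov 2018: 1064 days.
Volunteer Time Off — status full-time ✓; service 1064 days ≥ 180 days ✓; rating 3 ≥ 2 ✓ → eligible.
Adoption Assistance — status full-time ✓ (not excluded); service 1064 days ≥ 90 days ✓; site Lyon ✗ (not Cork or Hamburg) → not eligible.
Professional Development Fund — status full-time ✗ (requires temporary) → not eligible.
Transit Subsidy — status full-time ✓ (not excluded); service 1064 days ≥ 45 days ✓; dept Product ✗ → not eligible.
Stock Option Plan — service 1064 days < 5 years (≈1825 days) ✗ → not eligible.
Floating Holidays — service 1064 days ≥ 3 months (≈90 days) ✓; dept Product ✗ → not eligible.

Volunteer Time Off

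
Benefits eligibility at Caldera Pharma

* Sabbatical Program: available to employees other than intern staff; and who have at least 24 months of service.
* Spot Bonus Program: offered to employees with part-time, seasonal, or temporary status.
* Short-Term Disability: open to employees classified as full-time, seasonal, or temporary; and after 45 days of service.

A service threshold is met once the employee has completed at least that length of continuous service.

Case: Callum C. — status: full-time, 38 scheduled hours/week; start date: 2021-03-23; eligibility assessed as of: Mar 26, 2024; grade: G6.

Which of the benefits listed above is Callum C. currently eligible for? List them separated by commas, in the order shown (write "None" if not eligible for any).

Sabbatical Program, Short-Term Disability

Service from 2021-03-23 to Mar 26, 2024: 1099 days.
Sabbatical Program — status full-time ✓ (not excluded); service 1099 days ≥ 24 months (≈720 days) ✓ → eligible.
Spot Bonus Program — status full-time ✗ (requires part-time, seasonal, or temporary) → not eligible.
Short-Term Disability — status full-time ✓; service 1099 days ≥ 45 days ✓ → eligible.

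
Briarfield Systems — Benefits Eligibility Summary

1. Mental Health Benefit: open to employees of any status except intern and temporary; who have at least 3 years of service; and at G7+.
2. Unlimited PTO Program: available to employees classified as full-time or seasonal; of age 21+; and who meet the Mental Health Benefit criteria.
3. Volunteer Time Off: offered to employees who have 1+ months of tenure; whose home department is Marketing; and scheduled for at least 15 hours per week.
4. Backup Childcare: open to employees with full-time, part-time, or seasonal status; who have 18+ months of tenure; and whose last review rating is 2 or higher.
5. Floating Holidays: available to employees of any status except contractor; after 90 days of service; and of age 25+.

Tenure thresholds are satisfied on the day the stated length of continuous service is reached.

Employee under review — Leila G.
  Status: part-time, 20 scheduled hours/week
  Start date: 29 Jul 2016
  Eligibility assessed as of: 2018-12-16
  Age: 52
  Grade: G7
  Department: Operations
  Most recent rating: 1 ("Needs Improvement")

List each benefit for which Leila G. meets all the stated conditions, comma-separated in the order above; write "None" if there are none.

Service from 29 Jul 2016 to 2018-12-16: 870 days.
Mental Health Benefit — status part-time ✓ (not excluded); service 870 days < 3 years (≈1095 days) ✗ → not eligible.
Unlimited PTO Program — status part-time ✗ (requires full-time or seasonal) → not eligible.
Volunteer Time Off — service 870 days ≥ 1 month (≈30 days) ✓; dept Operations ✗ → not eligible.
Backup Childcare — status part-time ✓; service 870 days ≥ 18 months (≈540 days) ✓; rating 1 < 2 ✗ → not eligible.
Floating Holidays — status part-time ✓ (not excluded); service 870 days ≥ 90 days ✓; age 52 ≥ 25 ✓ → eligible.

Floating Holidays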